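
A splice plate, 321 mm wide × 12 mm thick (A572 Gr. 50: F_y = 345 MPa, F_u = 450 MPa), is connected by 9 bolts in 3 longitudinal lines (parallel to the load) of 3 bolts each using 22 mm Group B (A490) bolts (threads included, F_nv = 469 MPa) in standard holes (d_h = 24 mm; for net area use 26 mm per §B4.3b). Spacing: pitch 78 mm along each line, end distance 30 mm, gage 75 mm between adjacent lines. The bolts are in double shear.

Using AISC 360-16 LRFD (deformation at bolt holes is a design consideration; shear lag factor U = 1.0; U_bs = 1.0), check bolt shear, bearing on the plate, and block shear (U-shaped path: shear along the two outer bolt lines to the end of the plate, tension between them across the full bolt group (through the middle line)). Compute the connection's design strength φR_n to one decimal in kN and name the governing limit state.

Bolt shear: A_b = π(22)²/4 = 380.13 mm². φR_n = 0.75 × 469 × 380.13 × 9 × 2 = 2406.8 kN.
Bearing (12 mm plate, F_u = 450 MPa): end bolts L_c = 30 − 24/2 = 18, R_n = min(1.2×18×12×450, 2.4×22×12×450) = 116.64 kN/bolt; interior L_c = 78 − 24 = 54, R_n = 285.12 kN/bolt. φR_n = 0.75 × (3×116.64 + 6×285.12) = 1545.5 kN.
Block shear: shear path 2×[30+2×78] = 2×186 mm, A_gv = 4464, A_nv = 2×(186 − 2.5×26)×12 = 2904 mm²; tension across gage: (150 − 2×26)×12 = 1176 mm². R_n = min(0.6×450×2904, 0.6×345×4464) + 1.0×450×1176 = min(784.08, 924.05) + 529.2 = 1313.3 kN. φR_n = 0.75 × 1313.3 = 985.0 kN.
Governing: min(2406.8, 1545.5, 985.0) = 985.0 kN → block shear.

985.0 kN (block shear governs)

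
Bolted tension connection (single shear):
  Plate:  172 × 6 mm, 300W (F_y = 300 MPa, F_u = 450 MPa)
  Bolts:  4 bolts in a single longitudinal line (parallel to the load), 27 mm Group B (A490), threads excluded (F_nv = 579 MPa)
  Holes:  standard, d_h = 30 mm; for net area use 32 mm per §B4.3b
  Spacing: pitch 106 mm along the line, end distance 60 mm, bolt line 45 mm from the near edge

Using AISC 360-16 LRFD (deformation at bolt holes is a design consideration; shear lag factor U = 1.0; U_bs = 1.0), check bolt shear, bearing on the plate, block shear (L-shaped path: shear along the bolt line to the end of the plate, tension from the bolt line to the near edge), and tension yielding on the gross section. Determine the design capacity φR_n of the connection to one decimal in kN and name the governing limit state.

Bolt shear: A_b = π(27)²/4 = 572.56 mm². φR_n = 0.75 × 579 × 572.56 × 4 × 1 = 994.5 kN.
Bearing (6 mm plate, F_u = 450 MPa): end bolts L_c = 60 − 30/2 = 45, R_n = min(1.2×45×6×450, 2.4×27×6×450) = 145.8 kN/bolt; interior L_c = 106 − 30 = 76, R_n = 174.96 kN/bolt. φR_n = 0.75 × (1×145.8 + 3×174.96) = 503.0 kN.
Block shear: shear path 1×[60+3×106] = 1×378 mm, A_gv = 2268, A_nv = 1×(378 − 3.5×32)×6 = 1596 mm²; tension to near edge: (45 − 0.5×32)×6 = 174 mm². R_n = min(0.6×450×1596, 0.6×300×2268) + 1.0×450×174 = min(430.92, 408.24) + 78.3 = 486.54 kN. φR_n = 0.75 × 486.54 = 364.9 kN.
Tension yield (gross): A_g = 172×6 = 1032 mm². φR_n = 0.90 × 300 × 1032 = 278.6 kN.
Governing: min(994.5, 503.0, 364.9, 278.6) = 278.6 kN → gross-section yield.

278.6 kN (gross-section yield governs)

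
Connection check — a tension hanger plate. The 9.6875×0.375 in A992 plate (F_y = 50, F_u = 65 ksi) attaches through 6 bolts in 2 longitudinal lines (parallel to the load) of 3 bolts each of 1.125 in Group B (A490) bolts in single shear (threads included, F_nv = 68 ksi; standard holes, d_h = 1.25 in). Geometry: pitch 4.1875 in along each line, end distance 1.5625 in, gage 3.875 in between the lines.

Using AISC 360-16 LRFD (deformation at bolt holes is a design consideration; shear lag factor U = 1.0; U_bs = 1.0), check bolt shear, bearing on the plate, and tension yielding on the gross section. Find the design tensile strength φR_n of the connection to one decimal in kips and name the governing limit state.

Bolt shear: A_b = π(1.125)²/4 = 0.99402 in². φR_n = 0.75 × 68 × 0.99402 × 6 × 1 = 304.2 kips.
Bearing (0.375 in plate, F_u = 65 ksi): end bolts L_c = 1.5625 − 1.25/2 = 0.9375, R_n = min(1.2×0.9375×0.375×65, 2.4×1.125×0.375×65) = 27.422 kips/bolt; interior L_c = 4.1875 − 1.25 = 2.9375, R_n = 65.813 kips/bolt. φR_n = 0.75 × (2×27.422 + 4×65.813) = 238.6 kips.
Tension yield (gross): A_g = 9.6875×0.375 = 3.6328 in². φR_n = 0.90 × 50 × 3.6328 = 163.5 kips.
Governing: min(304.2, 238.6, 163.5) = 163.5 kips → gross-section yield.

163.5 kips (gross-section yield governs)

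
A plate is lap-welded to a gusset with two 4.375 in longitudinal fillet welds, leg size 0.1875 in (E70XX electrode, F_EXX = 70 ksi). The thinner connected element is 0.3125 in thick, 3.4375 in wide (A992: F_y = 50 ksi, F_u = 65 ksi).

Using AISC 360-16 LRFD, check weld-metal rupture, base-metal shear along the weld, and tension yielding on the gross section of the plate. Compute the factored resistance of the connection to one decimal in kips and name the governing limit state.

Weld metal: throat = 0.707×0.1875 = 0.13256 in, L = 2×4.375 = 8.75 in. φR_n = 0.75 × 0.6 × 70 × 0.13256 × 8.75 = 36.5 kips.
Base metal shear (0.3125 in plate): yield φR_n = 1.0×0.6×50×0.3125×8.75 = 82.0 kips; rupture φR_n = 0.75×0.6×65×0.3125×8.75 = 80.0 kips; take 80.0 kips (rupture).
Tension yield (gross): A_g = 3.4375×0.3125 = 1.0742 in². φR_n = 0.90 × 50 × 1.0742 = 48.3 kips.
Governing: min(36.5, 80.0, 48.3) = 36.5 kips → weld metal.

36.5 kips (weld metal governs)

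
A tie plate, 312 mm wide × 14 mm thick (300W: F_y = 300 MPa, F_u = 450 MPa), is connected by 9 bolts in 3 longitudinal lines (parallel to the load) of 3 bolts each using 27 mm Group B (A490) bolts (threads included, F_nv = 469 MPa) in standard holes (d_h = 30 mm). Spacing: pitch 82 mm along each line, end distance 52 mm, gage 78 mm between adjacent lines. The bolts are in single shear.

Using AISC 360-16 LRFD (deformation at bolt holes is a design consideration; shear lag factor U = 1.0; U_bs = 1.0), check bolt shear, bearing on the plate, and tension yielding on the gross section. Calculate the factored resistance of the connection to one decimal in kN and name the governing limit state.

Bolt shear: A_b = π(27)²/4 = 572.56 mm². φR_n = 0.75 × 469 × 572.56 × 9 × 1 = 1812.6 kN.
Bearing (14 mm plate, F_u = 450 MPa): end bolts L_c = 52 − 30/2 = 37, R_n = min(1.2×37×14×450, 2.4×27×14×450) = 279.72 kN/bolt; interior L_c = 82 − 30 = 52, R_n = 393.12 kN/bolt. φR_n = 0.75 × (3×279.72 + 6×393.12) = 2398.4 kN.
Tension yield (gross): A_g = 312×14 = 4368 mm². φR_n = 0.90 × 300 × 4368 = 1179.4 kN.
Governing: min(1812.6, 2398.4, 1179.4) = 1179.4 kN → gross-section yield.

1179.4 kN (gross-section yield governs)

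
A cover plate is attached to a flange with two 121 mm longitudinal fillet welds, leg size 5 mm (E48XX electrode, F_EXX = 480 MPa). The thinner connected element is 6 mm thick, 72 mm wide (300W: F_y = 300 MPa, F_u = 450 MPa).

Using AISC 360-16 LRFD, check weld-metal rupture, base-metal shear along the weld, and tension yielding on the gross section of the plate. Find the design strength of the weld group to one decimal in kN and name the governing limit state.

Weld metal: throat = 0.707×5 = 3.535 mm, L = 2×121 = 242 mm. φR_n = 0.75 × 0.6 × 480 × 3.535 × 242 = 184.8 kN.
Base metal shear (6 mm plate): yield φR_n = 1.0×0.6×300×6×242 = 261.4 kN; rupture φR_n = 0.75×0.6×450×6×242 = 294.0 kN; take 261.4 kN (yield).
Tension yield (gross): A_g = 72×6 = 432 mm². φR_n = 0.90 × 300 × 432 = 116.6 kN.
Governing: min(184.8, 261.4, 116.6) = 116.6 kN → gross-section yield.

116.6 kN (gross-section yield governs)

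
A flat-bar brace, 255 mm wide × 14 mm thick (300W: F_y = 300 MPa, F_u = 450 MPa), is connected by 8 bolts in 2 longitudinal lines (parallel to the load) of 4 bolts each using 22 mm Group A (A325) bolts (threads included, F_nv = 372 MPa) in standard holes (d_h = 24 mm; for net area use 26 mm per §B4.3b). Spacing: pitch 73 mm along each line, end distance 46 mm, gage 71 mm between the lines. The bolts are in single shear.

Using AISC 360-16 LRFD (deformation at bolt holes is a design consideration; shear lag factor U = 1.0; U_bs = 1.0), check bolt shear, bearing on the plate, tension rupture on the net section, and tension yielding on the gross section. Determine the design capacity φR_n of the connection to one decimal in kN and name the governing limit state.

848.5 kN (bolt shear governs)

Bolt shear: A_b = π(22)²/4 = 380.13 mm². φR_n = 0.75 × 372 × 380.13 × 8 × 1 = 848.5 kN.
Bearing (14 mm plate, F_u = 450 MPa): end bolts L_c = 46 − 24/2 = 34, R_n = min(1.2×34×14×450, 2.4×22×14×450) = 257.04 kN/bolt; interior L_c = 73 − 24 = 49, R_n = 332.64 kN/bolt. φR_n = 0.75 × (2×257.04 + 6×332.64) = 1882.4 kN.
Tension rupture (net): A_n = (255 − 2×26)×14 = 2842 mm² (U = 1.0, A_e = A_n). φR_n = 0.75 × 450 × 2842 = 959.2 kN.
Tension yield (gross): A_g = 255×14 = 3570 mm². φR_n = 0.90 × 300 × 3570 = 963.9 kN.
Governing: min(848.5, 1882.4, 959.2, 963.9) = 848.5 kN → bolt shear.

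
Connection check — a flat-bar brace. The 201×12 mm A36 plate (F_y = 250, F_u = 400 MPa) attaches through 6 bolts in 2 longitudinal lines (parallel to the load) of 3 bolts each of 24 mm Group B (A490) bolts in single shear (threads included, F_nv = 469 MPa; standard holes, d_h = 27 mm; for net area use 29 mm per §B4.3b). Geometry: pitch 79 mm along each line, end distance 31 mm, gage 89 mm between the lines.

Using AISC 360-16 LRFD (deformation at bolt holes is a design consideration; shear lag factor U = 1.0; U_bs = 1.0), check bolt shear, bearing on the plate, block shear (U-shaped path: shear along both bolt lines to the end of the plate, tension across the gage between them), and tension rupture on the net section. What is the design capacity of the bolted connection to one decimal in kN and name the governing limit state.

Bolt shear: A_b = π(24)²/4 = 452.39 mm². φR_n = 0.75 × 469 × 452.39 × 6 × 1 = 954.8 kN.
Bearing (12 mm plate, F_u = 400 MPa): end bolts L_c = 31 − 27/2 = 17.5, R_n = min(1.2×17.5×12×400, 2.4×24×12×400) = 100.8 kN/bolt; interior L_c = 79 − 27 = 52, R_n = 276.48 kN/bolt. φR_n = 0.75 × (2×100.8 + 4×276.48) = 980.6 kN.
Block shear: shear path 2×[31+2×79] = 2×189 mm, A_gv = 4536, A_nv = 2×(189 − 2.5×29)×12 = 2796 mm²; tension across gage: (89 − 1×29)×12 = 720 mm². R_n = min(0.6×400×2796, 0.6×250×4536) + 1.0×400×720 = min(671.04, 680.4) + 288 = 959.04 kN. φR_n = 0.75 × 959.04 = 719.3 kN.
Tension rupture (net): A_n = (201 − 2×29)×12 = 1716 mm² (U = 1.0, A_e = A_n). φR_n = 0.75 × 400 × 1716 = 514.8 kN.
Governing: min(954.8, 980.6, 719.3, 514.8) = 514.8 kN → net-section rupture.

514.8 kN (net-section rupture governs)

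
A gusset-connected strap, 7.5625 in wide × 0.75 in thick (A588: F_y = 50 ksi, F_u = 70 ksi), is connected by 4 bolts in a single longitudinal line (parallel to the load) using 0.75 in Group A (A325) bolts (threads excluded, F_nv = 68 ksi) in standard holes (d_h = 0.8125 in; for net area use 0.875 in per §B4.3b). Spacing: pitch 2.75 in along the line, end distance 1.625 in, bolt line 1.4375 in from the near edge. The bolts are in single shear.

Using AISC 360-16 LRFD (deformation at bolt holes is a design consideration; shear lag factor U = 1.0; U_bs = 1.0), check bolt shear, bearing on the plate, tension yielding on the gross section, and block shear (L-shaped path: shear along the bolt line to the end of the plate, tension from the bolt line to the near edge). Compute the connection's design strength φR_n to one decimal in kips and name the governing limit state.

90.1 kips (bolt shear governs)

Bolt shear: A_b = π(0.75)²/4 = 0.44179 in². φR_n = 0.75 × 68 × 0.44179 × 4 × 1 = 90.1 kips.
Bearing (0.75 in plate, F_u = 70 ksi): end bolts L_c = 1.625 − 0.8125/2 = 1.21875, R_n = min(1.2×1.21875×0.75×70, 2.4×0.75×0.75×70) = 76.781 kips/bolt; interior L_c = 2.75 − 0.8125 = 1.9375, R_n = 94.5 kips/bolt. φR_n = 0.75 × (1×76.781 + 3×94.5) = 270.2 kips.
Tension yield (gross): A_g = 7.5625×0.75 = 5.6719 in². φR_n = 0.90 × 50 × 5.6719 = 255.2 kips.
Block shear: shear path 1×[1.625+3×2.75] = 1×9.875 in, A_gv = 7.4063, A_nv = 1×(9.875 − 3.5×0.875)×0.75 = 5.1094 in²; tension to near edge: (1.4375 − 0.5×0.875)×0.75 = 0.75 in². R_n = min(0.6×70×5.1094, 0.6×50×7.4063) + 1.0×70×0.75 = min(214.59, 222.19) + 52.5 = 267.09 kips. φR_n = 0.75 × 267.09 = 200.3 kips.
Governing: min(90.1, 270.2, 255.2, 200.3) = 90.1 kips → bolt shear.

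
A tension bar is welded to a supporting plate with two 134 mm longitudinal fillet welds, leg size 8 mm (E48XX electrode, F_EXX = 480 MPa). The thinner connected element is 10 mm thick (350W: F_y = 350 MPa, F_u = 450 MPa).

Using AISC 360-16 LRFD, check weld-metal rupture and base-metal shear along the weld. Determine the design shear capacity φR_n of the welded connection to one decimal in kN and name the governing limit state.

327.4 kN (weld metal governs)

Weld metal: throat = 0.707×8 = 5.656 mm, L = 2×134 = 268 mm. φR_n = 0.75 × 0.6 × 480 × 5.656 × 268 = 327.4 kN.
Base metal shear (10 mm plate): yield φR_n = 1.0×0.6×350×10×268 = 562.8 kN; rupture φR_n = 0.75×0.6×450×10×268 = 542.7 kN; take 542.7 kN (rupture).
Governing: min(327.4, 542.7) = 327.4 kN → weld metal.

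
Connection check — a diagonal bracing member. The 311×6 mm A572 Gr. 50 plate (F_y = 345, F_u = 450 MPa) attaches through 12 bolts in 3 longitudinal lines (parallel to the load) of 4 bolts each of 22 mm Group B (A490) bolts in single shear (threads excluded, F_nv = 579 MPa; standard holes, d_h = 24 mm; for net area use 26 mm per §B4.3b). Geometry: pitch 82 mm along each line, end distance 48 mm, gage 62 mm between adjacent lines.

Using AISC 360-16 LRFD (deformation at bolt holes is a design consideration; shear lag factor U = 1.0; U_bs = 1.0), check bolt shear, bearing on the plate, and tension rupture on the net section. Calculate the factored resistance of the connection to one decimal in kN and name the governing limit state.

Bolt shear: A_b = π(22)²/4 = 380.13 mm². φR_n = 0.75 × 579 × 380.13 × 12 × 1 = 1980.9 kN.
Bearing (6 mm plate, F_u = 450 MPa): end bolts L_c = 48 − 24/2 = 36, R_n = min(1.2×36×6×450, 2.4×22×6×450) = 116.64 kN/bolt; interior L_c = 82 − 24 = 58, R_n = 142.56 kN/bolt. φR_n = 0.75 × (3×116.64 + 9×142.56) = 1224.7 kN.
Tension rupture (net): A_n = (311 − 3×26)×6 = 1398 mm² (U = 1.0, A_e = A_n). φR_n = 0.75 × 450 × 1398 = 471.8 kN.
Governing: min(1980.9, 1224.7, 471.8) = 471.8 kN → net-section rupture.

471.8 kN (net-section rupture governs)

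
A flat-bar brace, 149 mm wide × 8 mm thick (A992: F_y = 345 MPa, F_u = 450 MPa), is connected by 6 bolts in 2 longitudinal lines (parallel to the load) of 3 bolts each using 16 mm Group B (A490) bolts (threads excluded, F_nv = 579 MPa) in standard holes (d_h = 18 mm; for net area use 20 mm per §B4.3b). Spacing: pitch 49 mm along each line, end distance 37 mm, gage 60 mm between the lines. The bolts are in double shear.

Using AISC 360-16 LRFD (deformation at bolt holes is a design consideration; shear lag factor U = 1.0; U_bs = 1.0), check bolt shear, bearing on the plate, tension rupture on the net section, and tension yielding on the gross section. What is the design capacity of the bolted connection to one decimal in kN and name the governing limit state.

294.3 kN (net-section rupture governs)

Bolt shear: A_b = π(16)²/4 = 201.06 mm². φR_n = 0.75 × 579 × 201.06 × 6 × 2 = 1047.7 kN.
Bearing (8 mm plate, F_u = 450 MPa): end bolts L_c = 37 − 18/2 = 28, R_n = min(1.2×28×8×450, 2.4×16×8×450) = 120.96 kN/bolt; interior L_c = 49 − 18 = 31, R_n = 133.92 kN/bolt. φR_n = 0.75 × (2×120.96 + 4×133.92) = 583.2 kN.
Tension rupture (net): A_n = (149 − 2×20)×8 = 872 mm² (U = 1.0, A_e = A_n). φR_n = 0.75 × 450 × 872 = 294.3 kN.
Tension yield (gross): A_g = 149×8 = 1192 mm². φR_n = 0.90 × 345 × 1192 = 370.1 kN.
Governing: min(1047.7, 583.2, 294.3, 370.1) = 294.3 kN → net-section rupture.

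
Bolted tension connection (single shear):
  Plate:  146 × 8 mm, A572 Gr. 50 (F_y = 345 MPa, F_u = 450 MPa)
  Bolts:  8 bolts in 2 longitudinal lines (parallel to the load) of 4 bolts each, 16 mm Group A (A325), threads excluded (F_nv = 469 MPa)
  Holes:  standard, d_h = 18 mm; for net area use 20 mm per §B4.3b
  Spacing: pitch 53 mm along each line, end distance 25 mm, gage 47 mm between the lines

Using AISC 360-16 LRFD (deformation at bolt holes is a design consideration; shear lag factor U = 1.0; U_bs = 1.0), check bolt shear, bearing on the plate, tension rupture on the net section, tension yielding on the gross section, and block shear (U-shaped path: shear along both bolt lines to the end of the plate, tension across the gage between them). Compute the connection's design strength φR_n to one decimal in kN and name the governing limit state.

286.2 kN (net-section rupture governs)

Bolt shear: A_b = π(16)²/4 = 201.06 mm². φR_n = 0.75 × 469 × 201.06 × 8 × 1 = 565.8 kN.
Bearing (8 mm plate, F_u = 450 MPa): end bolts L_c = 25 − 18/2 = 16, R_n = min(1.2×16×8×450, 2.4×16×8×450) = 69.12 kN/bolt; interior L_c = 53 − 18 = 35, R_n = 138.24 kN/bolt. φR_n = 0.75 × (2×69.12 + 6×138.24) = 725.8 kN.
Tension rupture (net): A_n = (146 − 2×20)×8 = 848 mm² (U = 1.0, A_e = A_n). φR_n = 0.75 × 450 × 848 = 286.2 kN.
Tension yield (gross): A_g = 146×8 = 1168 mm². φR_n = 0.90 × 345 × 1168 = 362.7 kN.
Block shear: shear path 2×[25+3×53] = 2×184 mm, A_gv = 2944, A_nv = 2×(184 − 3.5×20)×8 = 1824 mm²; tension across gage: (47 − 1×20)×8 = 216 mm². R_n = min(0.6×450×1824, 0.6×345×2944) + 1.0×450×216 = min(492.48, 609.41) + 97.2 = 589.68 kN. φR_n = 0.75 × 589.68 = 442.3 kN.
Governing: min(565.8, 725.8, 286.2, 362.7, 442.3) = 286.2 kN → net-section rupture.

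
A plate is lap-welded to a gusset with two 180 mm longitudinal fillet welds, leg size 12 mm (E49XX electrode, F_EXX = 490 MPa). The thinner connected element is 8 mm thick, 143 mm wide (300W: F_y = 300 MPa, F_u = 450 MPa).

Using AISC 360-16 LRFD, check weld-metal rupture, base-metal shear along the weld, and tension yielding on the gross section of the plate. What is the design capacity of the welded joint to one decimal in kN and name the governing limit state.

Weld metal: throat = 0.707×12 = 8.484 mm, L = 2×180 = 360 mm. φR_n = 0.75 × 0.6 × 490 × 8.484 × 360 = 673.5 kN.
Base metal shear (8 mm plate): yield φR_n = 1.0×0.6×300×8×360 = 518.4 kN; rupture φR_n = 0.75×0.6×450×8×360 = 583.2 kN; take 518.4 kN (yield).
Tension yield (gross): A_g = 143×8 = 1144 mm². φR_n = 0.90 × 300 × 1144 = 308.9 kN.
Governing: min(673.5, 518.4, 308.9) = 308.9 kN → gross-section yield.

308.9 kN (gross-section yield governs)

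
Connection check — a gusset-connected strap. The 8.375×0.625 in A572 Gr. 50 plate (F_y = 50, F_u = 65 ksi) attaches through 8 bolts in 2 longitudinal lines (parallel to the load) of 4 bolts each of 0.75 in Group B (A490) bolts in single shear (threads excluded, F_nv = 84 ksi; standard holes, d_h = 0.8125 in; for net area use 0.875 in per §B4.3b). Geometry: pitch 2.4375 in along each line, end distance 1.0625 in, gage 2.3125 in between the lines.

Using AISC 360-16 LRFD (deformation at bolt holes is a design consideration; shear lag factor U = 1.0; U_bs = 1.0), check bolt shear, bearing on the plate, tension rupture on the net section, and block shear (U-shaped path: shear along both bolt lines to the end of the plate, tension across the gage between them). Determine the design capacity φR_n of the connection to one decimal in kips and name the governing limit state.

201.9 kips (net-section rupture governs)

Bolt shear: A_b = π(0.75)²/4 = 0.44179 in². φR_n = 0.75 × 84 × 0.44179 × 8 × 1 = 222.7 kips.
Bearing (0.625 in plate, F_u = 65 ksi): end bolts L_c = 1.0625 − 0.8125/2 = 0.65625, R_n = min(1.2×0.65625×0.625×65, 2.4×0.75×0.625×65) = 31.992 kips/bolt; interior L_c = 2.4375 − 0.8125 = 1.625, R_n = 73.125 kips/bolt. φR_n = 0.75 × (2×31.992 + 6×73.125) = 377.1 kips.
Tension rupture (net): A_n = (8.375 − 2×0.875)×0.625 = 4.1406 in² (U = 1.0, A_e = A_n). φR_n = 0.75 × 65 × 4.1406 = 201.9 kips.
Block shear: shear path 2×[1.0625+3×2.4375] = 2×8.375 in, A_gv = 10.469, A_nv = 2×(8.375 − 3.5×0.875)×0.625 = 6.6406 in²; tension across gage: (2.3125 − 1×0.875)×0.625 = 0.89844 in². R_n = min(0.6×65×6.6406, 0.6×50×10.469) + 1.0×65×0.89844 = min(258.98, 314.07) + 58.399 = 317.38 kips. φR_n = 0.75 × 317.38 = 238.0 kips.
Governing: min(222.7, 377.1, 201.9, 238.0) = 201.9 kips → net-section rupture.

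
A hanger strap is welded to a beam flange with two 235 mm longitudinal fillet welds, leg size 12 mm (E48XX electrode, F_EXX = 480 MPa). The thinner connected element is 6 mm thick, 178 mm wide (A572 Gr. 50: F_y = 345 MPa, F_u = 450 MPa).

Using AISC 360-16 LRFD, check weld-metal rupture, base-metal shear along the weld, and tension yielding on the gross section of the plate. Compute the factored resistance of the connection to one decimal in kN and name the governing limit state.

Weld metal: throat = 0.707×12 = 8.484 mm, L = 2×235 = 470 mm. φR_n = 0.75 × 0.6 × 480 × 8.484 × 470 = 861.3 kN.
Base metal shear (6 mm plate): yield φR_n = 1.0×0.6×345×6×470 = 583.7 kN; rupture φR_n = 0.75×0.6×450×6×470 = 571.1 kN; take 571.1 kN (rupture).
Tension yield (gross): A_g = 178×6 = 1068 mm². φR_n = 0.90 × 345 × 1068 = 331.6 kN.
Governing: min(861.3, 571.1, 331.6) = 331.6 kN → gross-section yield.

331.6 kN (gross-section yield governs)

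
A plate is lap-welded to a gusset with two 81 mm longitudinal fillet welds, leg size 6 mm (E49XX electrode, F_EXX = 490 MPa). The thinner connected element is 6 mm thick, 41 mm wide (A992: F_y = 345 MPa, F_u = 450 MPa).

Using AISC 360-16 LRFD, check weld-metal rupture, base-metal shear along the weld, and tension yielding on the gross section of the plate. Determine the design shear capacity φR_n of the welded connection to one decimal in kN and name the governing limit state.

Weld metal: throat = 0.707×6 = 4.242 mm, L = 2×81 = 162 mm. φR_n = 0.75 × 0.6 × 490 × 4.242 × 162 = 151.5 kN.
Base metal shear (6 mm plate): yield φR_n = 1.0×0.6×345×6×162 = 201.2 kN; rupture φR_n = 0.75×0.6×450×6×162 = 196.8 kN; take 196.8 kN (rupture).
Tension yield (gross): A_g = 41×6 = 246 mm². φR_n = 0.90 × 345 × 246 = 76.4 kN.
Governing: min(151.5, 196.8, 76.4) = 76.4 kN → gross-section yield.

76.4 kN (gross-section yield governs)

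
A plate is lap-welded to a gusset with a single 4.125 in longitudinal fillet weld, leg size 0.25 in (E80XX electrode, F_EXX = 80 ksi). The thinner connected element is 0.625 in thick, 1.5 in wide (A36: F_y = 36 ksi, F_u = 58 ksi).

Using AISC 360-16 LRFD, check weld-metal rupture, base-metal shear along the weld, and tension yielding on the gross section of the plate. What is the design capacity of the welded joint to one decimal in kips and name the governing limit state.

Weld metal: throat = 0.707×0.25 = 0.17675 in, L = 4.125 in. φR_n = 0.75 × 0.6 × 80 × 0.17675 × 4.125 = 26.2 kips.
Base metal shear (0.625 in plate): yield φR_n = 1.0×0.6×36×0.625×4.125 = 55.7 kips; rupture φR_n = 0.75×0.6×58×0.625×4.125 = 67.3 kips; take 55.7 kips (yield).
Tension yield (gross): A_g = 1.5×0.625 = 0.9375 in². φR_n = 0.90 × 36 × 0.9375 = 30.4 kips.
Governing: min(26.2, 55.7, 30.4) = 26.2 kips → weld metal.

26.2 kips (weld metal governs)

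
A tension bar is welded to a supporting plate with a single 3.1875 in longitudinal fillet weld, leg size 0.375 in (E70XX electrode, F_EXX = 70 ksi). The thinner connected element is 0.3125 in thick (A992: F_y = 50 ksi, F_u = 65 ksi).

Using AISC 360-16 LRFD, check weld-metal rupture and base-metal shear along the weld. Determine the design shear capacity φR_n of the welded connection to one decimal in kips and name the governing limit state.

Weld metal: throat = 0.707×0.375 = 0.26513 in, L = 3.1875 in. φR_n = 0.75 × 0.6 × 70 × 0.26513 × 3.1875 = 26.6 kips.
Base metal shear (0.3125 in plate): yield φR_n = 1.0×0.6×50×0.3125×3.1875 = 29.9 kips; rupture φR_n = 0.75×0.6×65×0.3125×3.1875 = 29.1 kips; take 29.1 kips (rupture).
Governing: min(26.6, 29.1) = 26.6 kips → weld metal.

26.6 kips (weld metal governs)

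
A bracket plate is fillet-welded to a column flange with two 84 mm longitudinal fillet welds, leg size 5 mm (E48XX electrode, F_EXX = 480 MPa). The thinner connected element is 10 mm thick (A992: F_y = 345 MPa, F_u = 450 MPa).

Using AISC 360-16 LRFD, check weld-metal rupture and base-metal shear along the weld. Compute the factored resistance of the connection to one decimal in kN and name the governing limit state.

128.3 kN (weld metal governs)

Weld metal: throat = 0.707×5 = 3.535 mm, L = 2×84 = 168 mm. φR_n = 0.75 × 0.6 × 480 × 3.535 × 168 = 128.3 kN.
Base metal shear (10 mm plate): yield φR_n = 1.0×0.6×345×10×168 = 347.8 kN; rupture φR_n = 0.75×0.6×450×10×168 = 340.2 kN; take 340.2 kN (rupture).
Governing: min(128.3, 340.2) = 128.3 kN → weld metal.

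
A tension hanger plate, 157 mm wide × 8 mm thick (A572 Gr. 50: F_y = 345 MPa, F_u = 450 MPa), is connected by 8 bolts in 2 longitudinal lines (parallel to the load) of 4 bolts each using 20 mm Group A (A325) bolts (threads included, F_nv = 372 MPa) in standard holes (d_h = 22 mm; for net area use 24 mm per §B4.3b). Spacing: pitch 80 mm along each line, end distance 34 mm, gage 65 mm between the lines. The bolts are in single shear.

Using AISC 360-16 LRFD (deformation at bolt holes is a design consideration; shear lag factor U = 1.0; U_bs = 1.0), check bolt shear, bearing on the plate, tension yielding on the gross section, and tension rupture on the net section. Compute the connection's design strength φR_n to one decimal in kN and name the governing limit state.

294.3 kN (net-section rupture governs)

Bolt shear: A_b = π(20)²/4 = 314.16 mm². φR_n = 0.75 × 372 × 314.16 × 8 × 1 = 701.2 kN.
Bearing (8 mm plate, F_u = 450 MPa): end bolts L_c = 34 − 22/2 = 23, R_n = min(1.2×23×8×450, 2.4×20×8×450) = 99.36 kN/bolt; interior L_c = 80 − 22 = 58, R_n = 172.8 kN/bolt. φR_n = 0.75 × (2×99.36 + 6×172.8) = 926.6 kN.
Tension yield (gross): A_g = 157×8 = 1256 mm². φR_n = 0.90 × 345 × 1256 = 390.0 kN.
Tension rupture (net): A_n = (157 − 2×24)×8 = 872 mm² (U = 1.0, A_e = A_n). φR_n = 0.75 × 450 × 872 = 294.3 kN.
Governing: min(701.2, 926.6, 390.0, 294.3) = 294.3 kN → net-section rupture.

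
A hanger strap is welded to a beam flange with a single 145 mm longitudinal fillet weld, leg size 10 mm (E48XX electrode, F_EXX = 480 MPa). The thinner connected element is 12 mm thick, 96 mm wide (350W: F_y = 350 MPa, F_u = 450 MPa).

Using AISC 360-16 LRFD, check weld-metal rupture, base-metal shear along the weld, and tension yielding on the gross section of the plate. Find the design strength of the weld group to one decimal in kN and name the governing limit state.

Weld metal: throat = 0.707×10 = 7.07 mm, L = 145 mm. φR_n = 0.75 × 0.6 × 480 × 7.07 × 145 = 221.4 kN.
Base metal shear (12 mm plate): yield φR_n = 1.0×0.6×350×12×145 = 365.4 kN; rupture φR_n = 0.75×0.6×450×12×145 = 352.4 kN; take 352.4 kN (rupture).
Tension yield (gross): A_g = 96×12 = 1152 mm². φR_n = 0.90 × 350 × 1152 = 362.9 kN.
Governing: min(221.4, 352.4, 362.9) = 221.4 kN → weld metal.

221.4 kN (weld metal governs)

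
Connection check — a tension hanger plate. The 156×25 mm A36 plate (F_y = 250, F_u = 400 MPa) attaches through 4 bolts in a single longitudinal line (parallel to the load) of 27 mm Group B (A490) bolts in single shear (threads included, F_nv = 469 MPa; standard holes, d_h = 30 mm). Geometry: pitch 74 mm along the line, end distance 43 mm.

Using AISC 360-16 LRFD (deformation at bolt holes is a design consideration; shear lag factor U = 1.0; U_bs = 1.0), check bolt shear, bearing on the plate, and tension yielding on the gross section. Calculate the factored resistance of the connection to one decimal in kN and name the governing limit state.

Bolt shear: A_b = π(27)²/4 = 572.56 mm². φR_n = 0.75 × 469 × 572.56 × 4 × 1 = 805.6 kN.
Bearing (25 mm plate, F_u = 400 MPa): end bolts L_c = 43 − 30/2 = 28, R_n = min(1.2×28×25×400, 2.4×27×25×400) = 336 kN/bolt; interior L_c = 74 − 30 = 44, R_n = 528 kN/bolt. φR_n = 0.75 × (1×336 + 3×528) = 1440.0 kN.
Tension yield (gross): A_g = 156×25 = 3900 mm². φR_n = 0.90 × 250 × 3900 = 877.5 kN.
Governing: min(805.6, 1440.0, 877.5) = 805.6 kN → bolt shear.

805.6 kN (bolt shear governs)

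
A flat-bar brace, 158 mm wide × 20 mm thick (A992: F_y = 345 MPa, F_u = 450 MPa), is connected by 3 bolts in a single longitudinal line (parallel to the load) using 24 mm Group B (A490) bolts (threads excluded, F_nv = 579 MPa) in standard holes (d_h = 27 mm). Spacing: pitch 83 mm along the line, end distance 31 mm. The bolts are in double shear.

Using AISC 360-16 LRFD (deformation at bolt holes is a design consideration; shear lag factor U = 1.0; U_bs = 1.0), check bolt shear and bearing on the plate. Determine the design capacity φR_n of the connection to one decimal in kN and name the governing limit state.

Bolt shear: A_b = π(24)²/4 = 452.39 mm². φR_n = 0.75 × 579 × 452.39 × 3 × 2 = 1178.7 kN.
Bearing (20 mm plate, F_u = 450 MPa): end bolts L_c = 31 − 27/2 = 17.5, R_n = min(1.2×17.5×20×450, 2.4×24×20×450) = 189 kN/bolt; interior L_c = 83 − 27 = 56, R_n = 518.4 kN/bolt. φR_n = 0.75 × (1×189 + 2×518.4) = 919.4 kN.
Governing: min(1178.7, 919.4) = 919.4 kN → bearing.

919.4 kN (bearing governs)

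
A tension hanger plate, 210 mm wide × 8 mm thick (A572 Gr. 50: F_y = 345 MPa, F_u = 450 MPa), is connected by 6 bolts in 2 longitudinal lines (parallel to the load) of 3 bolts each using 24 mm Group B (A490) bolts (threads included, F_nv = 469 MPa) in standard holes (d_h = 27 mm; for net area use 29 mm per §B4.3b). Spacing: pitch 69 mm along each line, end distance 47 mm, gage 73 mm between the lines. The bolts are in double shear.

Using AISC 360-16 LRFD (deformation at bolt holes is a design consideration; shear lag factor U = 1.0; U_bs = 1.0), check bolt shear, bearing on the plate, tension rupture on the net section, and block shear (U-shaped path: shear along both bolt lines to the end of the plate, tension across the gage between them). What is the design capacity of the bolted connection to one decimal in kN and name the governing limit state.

410.4 kN (net-section rupture governs)

Bolt shear: A_b = π(24)²/4 = 452.39 mm². φR_n = 0.75 × 469 × 452.39 × 6 × 2 = 1909.5 kN.
Bearing (8 mm plate, F_u = 450 MPa): end bolts L_c = 47 − 27/2 = 33.5, R_n = min(1.2×33.5×8×450, 2.4×24×8×450) = 144.72 kN/bolt; interior L_c = 69 − 27 = 42, R_n = 181.44 kN/bolt. φR_n = 0.75 × (2×144.72 + 4×181.44) = 761.4 kN.
Tension rupture (net): A_n = (210 − 2×29)×8 = 1216 mm² (U = 1.0, A_e = A_n). φR_n = 0.75 × 450 × 1216 = 410.4 kN.
Block shear: shear path 2×[47+2×69] = 2×185 mm, A_gv = 2960, A_nv = 2×(185 − 2.5×29)×8 = 1800 mm²; tension across gage: (73 − 1×29)×8 = 352 mm². R_n = min(0.6×450×1800, 0.6×345×2960) + 1.0×450×352 = min(486, 612.72) + 158.4 = 644.4 kN. φR_n = 0.75 × 644.4 = 483.3 kN.
Governing: min(1909.5, 761.4, 410.4, 483.3) = 410.4 kN → net-section rupture.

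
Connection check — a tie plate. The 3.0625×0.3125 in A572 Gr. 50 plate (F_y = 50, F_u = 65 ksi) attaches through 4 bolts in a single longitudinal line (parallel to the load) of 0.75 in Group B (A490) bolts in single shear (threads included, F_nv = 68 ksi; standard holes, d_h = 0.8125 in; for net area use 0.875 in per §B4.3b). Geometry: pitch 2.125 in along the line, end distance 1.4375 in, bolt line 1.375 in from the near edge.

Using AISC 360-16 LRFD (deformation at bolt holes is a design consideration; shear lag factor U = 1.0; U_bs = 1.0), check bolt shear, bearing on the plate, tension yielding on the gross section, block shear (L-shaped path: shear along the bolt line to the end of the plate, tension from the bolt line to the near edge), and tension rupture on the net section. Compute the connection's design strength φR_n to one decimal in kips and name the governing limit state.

33.3 kips (net-section rupture governs)

Bolt shear: A_b = π(0.75)²/4 = 0.44179 in². φR_n = 0.75 × 68 × 0.44179 × 4 × 1 = 90.1 kips.
Bearing (0.3125 in plate, F_u = 65 ksi): end bolts L_c = 1.4375 − 0.8125/2 = 1.03125, R_n = min(1.2×1.03125×0.3125×65, 2.4×0.75×0.3125×65) = 25.137 kips/bolt; interior L_c = 2.125 − 0.8125 = 1.3125, R_n = 31.992 kips/bolt. φR_n = 0.75 × (1×25.137 + 3×31.992) = 90.8 kips.
Tension yield (gross): A_g = 3.0625×0.3125 = 0.95703 in². φR_n = 0.90 × 50 × 0.95703 = 43.1 kips.
Block shear: shear path 1×[1.4375+3×2.125] = 1×7.8125 in, A_gv = 2.4414, A_nv = 1×(7.8125 − 3.5×0.875)×0.3125 = 1.4844 in²; tension to near edge: (1.375 − 0.5×0.875)×0.3125 = 0.29297 in². R_n = min(0.6×65×1.4844, 0.6×50×2.4414) + 1.0×65×0.29297 = min(57.892, 73.242) + 19.043 = 76.935 kips. φR_n = 0.75 × 76.935 = 57.7 kips.
Tension rupture (net): A_n = (3.0625 − 1×0.875)×0.3125 = 0.68359 in² (U = 1.0, A_e = A_n). φR_n = 0.75 × 65 × 0.68359 = 33.3 kips.
Governing: min(90.1, 90.8, 43.1, 57.7, 33.3) = 33.3 kips → net-section rupture.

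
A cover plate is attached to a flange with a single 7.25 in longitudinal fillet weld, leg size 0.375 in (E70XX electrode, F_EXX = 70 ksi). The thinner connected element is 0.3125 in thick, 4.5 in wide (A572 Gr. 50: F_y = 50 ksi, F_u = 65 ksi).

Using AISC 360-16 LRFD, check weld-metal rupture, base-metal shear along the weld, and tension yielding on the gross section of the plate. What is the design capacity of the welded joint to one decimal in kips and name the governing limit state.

Weld metal: throat = 0.707×0.375 = 0.26513 in, L = 7.25 in. φR_n = 0.75 × 0.6 × 70 × 0.26513 × 7.25 = 60.5 kips.
Base metal shear (0.3125 in plate): yield φR_n = 1.0×0.6×50×0.3125×7.25 = 68.0 kips; rupture φR_n = 0.75×0.6×65×0.3125×7.25 = 66.3 kips; take 66.3 kips (rupture).
Tension yield (gross): A_g = 4.5×0.3125 = 1.4063 in². φR_n = 0.90 × 50 × 1.4063 = 63.3 kips.
Governing: min(60.5, 66.3, 63.3) = 60.5 kips → weld metal.

60.5 kips (weld metal governs)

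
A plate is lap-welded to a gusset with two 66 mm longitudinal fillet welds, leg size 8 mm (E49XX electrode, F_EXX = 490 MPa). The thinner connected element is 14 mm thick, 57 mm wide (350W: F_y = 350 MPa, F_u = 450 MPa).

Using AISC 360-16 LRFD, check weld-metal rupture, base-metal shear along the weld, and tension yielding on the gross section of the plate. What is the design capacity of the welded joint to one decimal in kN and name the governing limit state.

164.6 kN (weld metal governs)

Weld metal: throat = 0.707×8 = 5.656 mm, L = 2×66 = 132 mm. φR_n = 0.75 × 0.6 × 490 × 5.656 × 132 = 164.6 kN.
Base metal shear (14 mm plate): yield φR_n = 1.0×0.6×350×14×132 = 388.1 kN; rupture φR_n = 0.75×0.6×450×14×132 = 374.2 kN; take 374.2 kN (rupture).
Tension yield (gross): A_g = 57×14 = 798 mm². φR_n = 0.90 × 350 × 798 = 251.4 kN.
Governing: min(164.6, 374.2, 251.4) = 164.6 kN → weld metal.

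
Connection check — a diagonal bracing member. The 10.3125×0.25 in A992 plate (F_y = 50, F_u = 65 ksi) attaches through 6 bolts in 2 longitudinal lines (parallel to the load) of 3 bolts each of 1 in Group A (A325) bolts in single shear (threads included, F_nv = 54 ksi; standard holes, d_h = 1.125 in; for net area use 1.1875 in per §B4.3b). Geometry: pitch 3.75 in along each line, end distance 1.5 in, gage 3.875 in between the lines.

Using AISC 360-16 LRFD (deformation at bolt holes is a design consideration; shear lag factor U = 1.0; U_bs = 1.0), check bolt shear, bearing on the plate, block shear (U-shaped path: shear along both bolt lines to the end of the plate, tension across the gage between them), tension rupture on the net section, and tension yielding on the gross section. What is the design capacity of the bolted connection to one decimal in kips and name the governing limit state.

Bolt shear: A_b = π(1)²/4 = 0.7854 in². φR_n = 0.75 × 54 × 0.7854 × 6 × 1 = 190.9 kips.
Bearing (0.25 in plate, F_u = 65 ksi): end bolts L_c = 1.5 − 1.125/2 = 0.9375, R_n = min(1.2×0.9375×0.25×65, 2.4×1×0.25×65) = 18.281 kips/bolt; interior L_c = 3.75 − 1.125 = 2.625, R_n = 39 kips/bolt. φR_n = 0.75 × (2×18.281 + 4×39) = 144.4 kips.
Block shear: shear path 2×[1.5+2×3.75] = 2×9 in, A_gv = 4.5, A_nv = 2×(9 − 2.5×1.1875)×0.25 = 3.0156 in²; tension across gage: (3.875 − 1×1.1875)×0.25 = 0.67188 in². R_n = min(0.6×65×3.0156, 0.6×50×4.5) + 1.0×65×0.67188 = min(117.61, 135) + 43.672 = 161.28 kips. φR_n = 0.75 × 161.28 = 121.0 kips.
Tension rupture (net): A_n = (10.3125 − 2×1.1875)×0.25 = 1.9844 in² (U = 1.0, A_e = A_n). φR_n = 0.75 × 65 × 1.9844 = 96.7 kips.
Tension yield (gross): A_g = 10.3125×0.25 = 2.5781 in². φR_n = 0.90 × 50 × 2.5781 = 116.0 kips.
Governing: min(190.9, 144.4, 121.0, 96.7, 116.0) = 96.7 kips → net-section rupture.

96.7 kips (net-section rupture governs)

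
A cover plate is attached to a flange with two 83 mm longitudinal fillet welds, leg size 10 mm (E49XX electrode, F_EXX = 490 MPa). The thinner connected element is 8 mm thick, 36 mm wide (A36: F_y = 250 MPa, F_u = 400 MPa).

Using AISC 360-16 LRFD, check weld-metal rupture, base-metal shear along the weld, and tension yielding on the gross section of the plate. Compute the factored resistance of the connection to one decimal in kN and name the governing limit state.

Weld metal: throat = 0.707×10 = 7.07 mm, L = 2×83 = 166 mm. φR_n = 0.75 × 0.6 × 490 × 7.07 × 166 = 258.8 kN.
Base metal shear (8 mm plate): yield φR_n = 1.0×0.6×250×8×166 = 199.2 kN; rupture φR_n = 0.75×0.6×400×8×166 = 239.0 kN; take 199.2 kN (yield).
Tension yield (gross): A_g = 36×8 = 288 mm². φR_n = 0.90 × 250 × 288 = 64.8 kN.
Governing: min(258.8, 199.2, 64.8) = 64.8 kN → gross-section yield.

64.8 kN (gross-section yield governs)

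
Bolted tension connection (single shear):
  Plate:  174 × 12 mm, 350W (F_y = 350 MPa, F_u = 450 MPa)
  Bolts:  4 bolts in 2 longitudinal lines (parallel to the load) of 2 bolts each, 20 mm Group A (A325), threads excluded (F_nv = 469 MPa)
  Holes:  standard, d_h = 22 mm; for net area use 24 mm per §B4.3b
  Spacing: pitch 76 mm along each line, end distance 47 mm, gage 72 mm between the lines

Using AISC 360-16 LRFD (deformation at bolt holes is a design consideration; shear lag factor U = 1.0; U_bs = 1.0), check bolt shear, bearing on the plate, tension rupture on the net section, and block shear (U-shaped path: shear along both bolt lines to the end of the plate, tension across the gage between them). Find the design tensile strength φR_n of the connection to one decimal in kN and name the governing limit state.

442.0 kN (bolt shear governs)

Bolt shear: A_b = π(20)²/4 = 314.16 mm². φR_n = 0.75 × 469 × 314.16 × 4 × 1 = 442.0 kN.
Bearing (12 mm plate, F_u = 450 MPa): end bolts L_c = 47 − 22/2 = 36, R_n = min(1.2×36×12×450, 2.4×20×12×450) = 233.28 kN/bolt; interior L_c = 76 − 22 = 54, R_n = 259.2 kN/bolt. φR_n = 0.75 × (2×233.28 + 2×259.2) = 738.7 kN.
Tension rupture (net): A_n = (174 − 2×24)×12 = 1512 mm² (U = 1.0, A_e = A_n). φR_n = 0.75 × 450 × 1512 = 510.3 kN.
Block shear: shear path 2×[47+1×76] = 2×123 mm, A_gv = 2952, A_nv = 2×(123 − 1.5×24)×12 = 2088 mm²; tension across gage: (72 − 1×24)×12 = 576 mm². R_n = min(0.6×450×2088, 0.6×350×2952) + 1.0×450×576 = min(563.76, 619.92) + 259.2 = 822.96 kN. φR_n = 0.75 × 822.96 = 617.2 kN.
Governing: min(442.0, 738.7, 510.3, 617.2) = 442.0 kN → bolt shear.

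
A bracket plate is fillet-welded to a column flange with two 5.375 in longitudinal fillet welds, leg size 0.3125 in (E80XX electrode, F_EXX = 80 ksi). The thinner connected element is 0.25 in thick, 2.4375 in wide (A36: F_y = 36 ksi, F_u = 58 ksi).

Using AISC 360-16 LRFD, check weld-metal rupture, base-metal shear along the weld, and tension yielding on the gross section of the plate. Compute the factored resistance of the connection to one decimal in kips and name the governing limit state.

19.7 kips (gross-section yield governs)

Weld metal: throat = 0.707×0.3125 = 0.22094 in, L = 2×5.375 = 10.75 in. φR_n = 0.75 × 0.6 × 80 × 0.22094 × 10.75 = 85.5 kips.
Base metal shear (0.25 in plate): yield φR_n = 1.0×0.6×36×0.25×10.75 = 58.1 kips; rupture φR_n = 0.75×0.6×58×0.25×10.75 = 70.1 kips; take 58.1 kips (yield).
Tension yield (gross): A_g = 2.4375×0.25 = 0.60938 in². φR_n = 0.90 × 36 × 0.60938 = 19.7 kips.
Governing: min(85.5, 58.1, 19.7) = 19.7 kips → gross-section yield.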